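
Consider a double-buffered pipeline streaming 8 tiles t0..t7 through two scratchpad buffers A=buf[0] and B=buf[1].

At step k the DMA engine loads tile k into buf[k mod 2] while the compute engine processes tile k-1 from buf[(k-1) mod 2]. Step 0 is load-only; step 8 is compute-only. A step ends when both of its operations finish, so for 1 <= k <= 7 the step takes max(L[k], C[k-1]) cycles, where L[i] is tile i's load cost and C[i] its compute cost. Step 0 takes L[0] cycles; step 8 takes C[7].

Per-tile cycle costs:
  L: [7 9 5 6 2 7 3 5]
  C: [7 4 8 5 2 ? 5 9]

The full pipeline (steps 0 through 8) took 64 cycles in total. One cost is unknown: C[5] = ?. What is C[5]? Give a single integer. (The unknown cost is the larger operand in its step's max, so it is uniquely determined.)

step 0 = dur = L[0]=7 = 7
step 1 = dur = max(L[1]=9, C[0]=7) = 9
step 2 = dur = max(L[2]=5, C[1]=4) = 5
step 3 = dur = max(L[3]=6, C[2]=8) = 8
step 4 = dur = max(L[4]=2, C[3]=5) = 5
step 5 = dur = max(L[5]=7, C[4]=2) = 7
step 6 = dur = max(L[6]=3, C[5]=?) = C[5]  (unknown; binding)
step 7 = dur = max(L[7]=5, C[6]=5) = 5
step 8 = dur = C[7]=9 = 9
sum of known step durations = 55
dur[6] = total - known = 64 - 55 = 9
C[5] is the binding max in step 6, so C[5] = dur[6] = 9

C[5] = 9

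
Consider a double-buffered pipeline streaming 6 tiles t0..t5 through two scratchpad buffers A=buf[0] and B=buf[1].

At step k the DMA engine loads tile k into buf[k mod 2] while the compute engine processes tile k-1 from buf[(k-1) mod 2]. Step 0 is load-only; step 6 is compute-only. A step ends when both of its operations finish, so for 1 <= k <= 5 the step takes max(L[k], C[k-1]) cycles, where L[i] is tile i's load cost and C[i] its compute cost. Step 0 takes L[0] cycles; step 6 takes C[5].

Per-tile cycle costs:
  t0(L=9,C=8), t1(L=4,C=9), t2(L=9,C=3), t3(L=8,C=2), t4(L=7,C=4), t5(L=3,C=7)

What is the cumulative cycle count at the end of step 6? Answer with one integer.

step 0: L[0]=9 → dur=9, Σ=9 | A=load:t0 B=idle [load-only]
step 1: L[1]=4 C[0]=8 → dur=8, Σ=17 | A=compute:t0 B=load:t1 [compute-bound]
step 2: L[2]=9 C[1]=9 → dur=9, Σ=26 | A=load:t2 B=compute:t1 [tied]
step 3: L[3]=8 C[2]=3 → dur=8, Σ=34 | A=compute:t2 B=load:t3 [load-bound]
step 4: L[4]=7 C[3]=2 → dur=7, Σ=41 | A=load:t4 B=compute:t3 [load-bound]
step 5: L[5]=3 C[4]=4 → dur=4, Σ=45 | A=compute:t4 B=load:t5 [compute-bound]
step 6: C[5]=7 → dur=7, Σ=52 | A=idle B=compute:t5 [compute-only]

end_cycle[6] = 52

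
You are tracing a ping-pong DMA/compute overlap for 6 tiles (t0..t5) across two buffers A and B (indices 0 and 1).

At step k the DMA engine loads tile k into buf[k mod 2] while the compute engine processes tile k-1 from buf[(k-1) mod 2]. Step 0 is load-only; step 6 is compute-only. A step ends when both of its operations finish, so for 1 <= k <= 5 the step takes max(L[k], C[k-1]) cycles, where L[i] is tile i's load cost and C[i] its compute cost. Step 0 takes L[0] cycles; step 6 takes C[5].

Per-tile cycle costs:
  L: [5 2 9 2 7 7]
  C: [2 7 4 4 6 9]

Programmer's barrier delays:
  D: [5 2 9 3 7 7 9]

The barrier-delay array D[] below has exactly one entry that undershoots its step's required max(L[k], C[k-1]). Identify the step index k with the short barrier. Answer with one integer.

hazard at step 3

[0] required=L[0]=5=5 vs D=5 ok
[1] required=max(L[1]=2,C[0]=2)=2 vs D=2 ok
[2] required=max(L[2]=9,C[1]=7)=9 vs D=9 ok
[3] required=max(L[3]=2,C[2]=4)=4 vs D=3 SHORT
[4] required=max(L[4]=7,C[3]=4)=7 vs D=7 ok
[5] required=max(L[5]=7,C[4]=6)=7 vs D=7 ok
[6] required=C[5]=9=9 vs D=9 ok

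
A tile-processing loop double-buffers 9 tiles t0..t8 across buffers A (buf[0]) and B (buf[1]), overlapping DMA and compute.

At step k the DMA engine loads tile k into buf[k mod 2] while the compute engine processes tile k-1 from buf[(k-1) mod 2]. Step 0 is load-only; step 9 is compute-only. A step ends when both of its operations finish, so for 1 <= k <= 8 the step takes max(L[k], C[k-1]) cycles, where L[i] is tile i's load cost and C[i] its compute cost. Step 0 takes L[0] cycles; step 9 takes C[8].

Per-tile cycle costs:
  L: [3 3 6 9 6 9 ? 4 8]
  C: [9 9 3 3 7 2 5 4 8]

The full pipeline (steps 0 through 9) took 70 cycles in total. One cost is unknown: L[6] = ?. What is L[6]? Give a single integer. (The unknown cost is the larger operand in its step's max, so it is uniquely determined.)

L[6] = 4

step 0: dur = L[0]=3 = 3
step 1: dur = max(L[1]=3, C[0]=9) = 9
step 2: dur = max(L[2]=6, C[1]=9) = 9
step 3: dur = max(L[3]=9, C[2]=3) = 9
step 4: dur = max(L[4]=6, C[3]=3) = 6
step 5: dur = max(L[5]=9, C[4]=7) = 9
step 6: dur = max(L[6]=?, C[5]=2) = L[6]  (unknown; binding)
step 7: dur = max(L[7]=4, C[6]=5) = 5
step 8: dur = max(L[8]=8, C[7]=4) = 8
step 9: dur = C[8]=8 = 8
sum of known step durations = 66
dur[6] = total - known = 70 - 66 = 4
L[6] is the binding max in step 6, so L[6] = dur[6] = 4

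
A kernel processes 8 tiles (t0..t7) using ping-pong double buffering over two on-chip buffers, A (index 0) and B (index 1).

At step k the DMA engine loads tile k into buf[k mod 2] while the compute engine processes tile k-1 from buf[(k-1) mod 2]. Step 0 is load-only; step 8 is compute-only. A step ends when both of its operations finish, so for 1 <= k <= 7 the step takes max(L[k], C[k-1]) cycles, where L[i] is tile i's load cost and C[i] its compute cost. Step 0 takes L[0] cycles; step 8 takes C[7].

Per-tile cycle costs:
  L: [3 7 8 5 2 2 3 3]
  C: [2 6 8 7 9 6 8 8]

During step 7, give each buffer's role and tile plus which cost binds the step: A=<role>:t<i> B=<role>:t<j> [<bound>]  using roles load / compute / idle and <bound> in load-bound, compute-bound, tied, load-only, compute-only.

step 7: A=compute:t6 B=load:t7 [compute-bound]

[0] DMA t0→A (3c) ∥ CU idle ⇒ 3c, clock 3
[1] DMA t1→B (7c) ∥ CU A:t0 (2c) ⇒ 7c, clock 10
[2] DMA t2→A (8c) ∥ CU B:t1 (6c) ⇒ 8c, clock 18
[3] DMA t3→B (5c) ∥ CU A:t2 (8c) ⇒ 8c, clock 26
[4] DMA t4→A (2c) ∥ CU B:t3 (7c) ⇒ 7c, clock 33
[5] DMA t5→B (2c) ∥ CU A:t4 (9c) ⇒ 9c, clock 42
[6] DMA t6→A (3c) ∥ CU B:t5 (6c) ⇒ 6c, clock 48
[7] DMA t7→B (3c) ∥ CU A:t6 (8c) ⇒ 8c, clock 56
[8] DMA idle ∥ CU B:t7 (8c) ⇒ 8c, clock 64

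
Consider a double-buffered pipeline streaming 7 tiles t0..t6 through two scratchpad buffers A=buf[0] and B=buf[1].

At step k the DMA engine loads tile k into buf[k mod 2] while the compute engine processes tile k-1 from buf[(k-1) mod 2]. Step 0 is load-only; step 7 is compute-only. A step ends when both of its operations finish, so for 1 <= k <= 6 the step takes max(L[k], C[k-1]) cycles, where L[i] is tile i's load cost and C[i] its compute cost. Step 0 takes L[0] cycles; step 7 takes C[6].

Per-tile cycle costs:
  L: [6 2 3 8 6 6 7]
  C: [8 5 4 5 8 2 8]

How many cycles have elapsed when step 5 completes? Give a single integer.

step 0: L[0]=6 → dur=6, Σ=6 | A=load:t0 B=idle [load-only]
step 1: L[1]=2 C[0]=8 → dur=8, Σ=14 | A=compute:t0 B=load:t1 [compute-bound]
step 2: L[2]=3 C[1]=5 → dur=5, Σ=19 | A=load:t2 B=compute:t1 [compute-bound]
step 3: L[3]=8 C[2]=4 → dur=8, Σ=27 | A=compute:t2 B=load:t3 [load-bound]
step 4: L[4]=6 C[3]=5 → dur=6, Σ=33 | A=load:t4 B=compute:t3 [load-bound]
step 5: L[5]=6 C[4]=8 → dur=8, Σ=41 | A=compute:t4 B=load:t5 [compute-bound]
step 6: L[6]=7 C[5]=2 → dur=7, Σ=48 | A=load:t6 B=compute:t5 [load-bound]
step 7: C[6]=8 → dur=8, Σ=56 | A=compute:t6 B=idle [compute-only]

end_cycle[5] = 41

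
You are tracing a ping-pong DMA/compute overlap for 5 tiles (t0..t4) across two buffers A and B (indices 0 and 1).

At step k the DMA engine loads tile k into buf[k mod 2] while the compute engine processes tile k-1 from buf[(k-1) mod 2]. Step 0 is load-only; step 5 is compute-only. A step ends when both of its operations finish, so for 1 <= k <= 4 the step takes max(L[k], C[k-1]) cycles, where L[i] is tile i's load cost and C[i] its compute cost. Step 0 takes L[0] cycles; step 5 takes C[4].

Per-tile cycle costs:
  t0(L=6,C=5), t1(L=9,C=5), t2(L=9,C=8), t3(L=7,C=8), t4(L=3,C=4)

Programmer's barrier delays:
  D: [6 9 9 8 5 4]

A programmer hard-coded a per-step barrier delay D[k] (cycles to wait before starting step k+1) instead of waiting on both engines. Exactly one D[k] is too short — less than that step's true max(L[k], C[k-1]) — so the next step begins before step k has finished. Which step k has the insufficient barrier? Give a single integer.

hazard at step 4

[0] required=L[0]=6=6 vs D=6 ok
[1] required=max(L[1]=9,C[0]=5)=9 vs D=9 ok
[2] required=max(L[2]=9,C[1]=5)=9 vs D=9 ok
[3] required=max(L[3]=7,C[2]=8)=8 vs D=8 ok
[4] required=max(L[4]=3,C[3]=8)=8 vs D=5 SHORT
[5] required=C[4]=4=4 vs D=4 ok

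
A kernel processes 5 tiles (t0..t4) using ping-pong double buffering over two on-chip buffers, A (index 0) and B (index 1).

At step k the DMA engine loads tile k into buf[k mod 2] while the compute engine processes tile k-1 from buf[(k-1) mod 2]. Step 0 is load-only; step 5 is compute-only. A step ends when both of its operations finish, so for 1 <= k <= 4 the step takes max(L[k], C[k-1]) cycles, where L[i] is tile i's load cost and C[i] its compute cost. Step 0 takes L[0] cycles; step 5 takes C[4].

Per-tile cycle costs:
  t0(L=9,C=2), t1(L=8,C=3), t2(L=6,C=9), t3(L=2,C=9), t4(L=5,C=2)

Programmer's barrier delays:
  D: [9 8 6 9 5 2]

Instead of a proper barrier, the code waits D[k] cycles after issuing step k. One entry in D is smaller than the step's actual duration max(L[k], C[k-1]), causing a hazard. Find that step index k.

step 0: need L[0]=9 = 9; D[0]=9 ok
step 1: need max(L[1]=8,C[0]=2) = 8; D[1]=8 ok
step 2: need max(L[2]=6,C[1]=3) = 6; D[2]=6 ok
step 3: need max(L[3]=2,C[2]=9) = 9; D[3]=9 ok
step 4: need max(L[4]=5,C[3]=9) = 9; D[4]=5 SHORT
step 5: need C[4]=2 = 2; D[5]=2 ok

hazard at step 4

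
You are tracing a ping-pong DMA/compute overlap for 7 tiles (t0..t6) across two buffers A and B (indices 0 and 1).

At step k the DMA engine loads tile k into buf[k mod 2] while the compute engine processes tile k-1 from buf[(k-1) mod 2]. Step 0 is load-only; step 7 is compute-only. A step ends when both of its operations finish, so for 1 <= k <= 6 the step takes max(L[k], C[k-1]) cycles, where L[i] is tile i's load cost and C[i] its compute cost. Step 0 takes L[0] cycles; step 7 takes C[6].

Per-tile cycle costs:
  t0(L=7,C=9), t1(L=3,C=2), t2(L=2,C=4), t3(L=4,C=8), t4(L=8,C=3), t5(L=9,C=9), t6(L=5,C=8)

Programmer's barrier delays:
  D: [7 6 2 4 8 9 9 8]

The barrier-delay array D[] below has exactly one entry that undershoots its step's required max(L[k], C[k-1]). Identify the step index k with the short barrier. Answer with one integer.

k=0 barrier L[0]=7→7c, D[0]=7 ok
k=1 barrier max(L[1]=3,C[0]=9)→9c, D[1]=6 SHORT
k=2 barrier max(L[2]=2,C[1]=2)→2c, D[2]=2 ok
k=3 barrier max(L[3]=4,C[2]=4)→4c, D[3]=4 ok
k=4 barrier max(L[4]=8,C[3]=8)→8c, D[4]=8 ok
k=5 barrier max(L[5]=9,C[4]=3)→9c, D[5]=9 ok
k=6 barrier max(L[6]=5,C[5]=9)→9c, D[6]=9 ok
k=7 barrier C[6]=8→8c, D[7]=8 ok

hazard at step 1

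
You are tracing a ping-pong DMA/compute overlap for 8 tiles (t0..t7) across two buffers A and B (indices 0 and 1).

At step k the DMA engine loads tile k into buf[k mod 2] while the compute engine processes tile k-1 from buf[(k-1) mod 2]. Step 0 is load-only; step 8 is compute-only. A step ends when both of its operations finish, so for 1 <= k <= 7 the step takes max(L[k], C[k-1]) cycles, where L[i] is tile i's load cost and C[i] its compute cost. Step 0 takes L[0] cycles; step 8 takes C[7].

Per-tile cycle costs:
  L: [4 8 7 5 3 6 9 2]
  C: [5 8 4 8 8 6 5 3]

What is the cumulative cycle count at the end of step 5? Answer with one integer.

step 0: L[0]=4 → dur=4, Σ=4 | A=load:t0 B=idle [load-only]
step 1: L[1]=8 C[0]=5 → dur=8, Σ=12 | A=compute:t0 B=load:t1 [load-bound]
step 2: L[2]=7 C[1]=8 → dur=8, Σ=20 | A=load:t2 B=compute:t1 [compute-bound]
step 3: L[3]=5 C[2]=4 → dur=5, Σ=25 | A=compute:t2 B=load:t3 [load-bound]
step 4: L[4]=3 C[3]=8 → dur=8, Σ=33 | A=load:t4 B=compute:t3 [compute-bound]
step 5: L[5]=6 C[4]=8 → dur=8, Σ=41 | A=compute:t4 B=load:t5 [compute-bound]
step 6: L[6]=9 C[5]=6 → dur=9, Σ=50 | A=load:t6 B=compute:t5 [load-bound]
step 7: L[7]=2 C[6]=5 → dur=5, Σ=55 | A=compute:t6 B=load:t7 [compute-bound]
step 8: C[7]=3 → dur=3, Σ=58 | A=idle B=compute:t7 [compute-only]

end_cycle[5] = 41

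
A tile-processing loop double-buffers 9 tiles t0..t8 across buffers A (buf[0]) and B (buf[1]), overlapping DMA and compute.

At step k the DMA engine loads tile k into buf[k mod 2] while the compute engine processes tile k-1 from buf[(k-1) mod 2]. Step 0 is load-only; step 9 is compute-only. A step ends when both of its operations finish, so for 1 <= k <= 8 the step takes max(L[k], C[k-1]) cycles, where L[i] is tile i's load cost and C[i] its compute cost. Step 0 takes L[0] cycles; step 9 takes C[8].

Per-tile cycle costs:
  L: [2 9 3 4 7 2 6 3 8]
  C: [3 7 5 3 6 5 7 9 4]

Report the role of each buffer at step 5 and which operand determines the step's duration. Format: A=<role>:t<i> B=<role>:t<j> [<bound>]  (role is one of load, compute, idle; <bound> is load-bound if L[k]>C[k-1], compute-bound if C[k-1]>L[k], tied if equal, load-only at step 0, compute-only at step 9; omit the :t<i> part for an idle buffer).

k=0 load=t0/2c comp=- wait=2 total=2
k=1 load=t1/9c comp=t0/3c wait=9 total=11
k=2 load=t2/3c comp=t1/7c wait=7 total=18
k=3 load=t3/4c comp=t2/5c wait=5 total=23
k=4 load=t4/7c comp=t3/3c wait=7 total=30
k=5 load=t5/2c comp=t4/6c wait=6 total=36
k=6 load=t6/6c comp=t5/5c wait=6 total=42
k=7 load=t7/3c comp=t6/7c wait=7 total=49
k=8 load=t8/8c comp=t7/9c wait=9 total=58
k=9 load=- comp=t8/4c wait=4 total=62

step 5: A=compute:t4 B=load:t5 [compute-bound]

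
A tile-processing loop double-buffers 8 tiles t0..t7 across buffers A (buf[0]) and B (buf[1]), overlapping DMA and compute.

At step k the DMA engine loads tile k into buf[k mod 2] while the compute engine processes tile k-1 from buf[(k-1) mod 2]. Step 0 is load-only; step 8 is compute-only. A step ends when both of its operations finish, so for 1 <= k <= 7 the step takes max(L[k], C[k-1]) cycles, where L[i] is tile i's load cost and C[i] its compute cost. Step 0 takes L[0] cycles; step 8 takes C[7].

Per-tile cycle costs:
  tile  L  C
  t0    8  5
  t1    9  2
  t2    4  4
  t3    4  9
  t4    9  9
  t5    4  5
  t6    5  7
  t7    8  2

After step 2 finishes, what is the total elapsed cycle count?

end_cycle[2] = 21

[0] DMA t0→A (8c) ∥ CU idle ⇒ 8c, clock 8
[1] DMA t1→B (9c) ∥ CU A:t0 (5c) ⇒ 9c, clock 17
[2] DMA t2→A (4c) ∥ CU B:t1 (2c) ⇒ 4c, clock 21
[3] DMA t3→B (4c) ∥ CU A:t2 (4c) ⇒ 4c, clock 25
[4] DMA t4→A (9c) ∥ CU B:t3 (9c) ⇒ 9c, clock 34
[5] DMA t5→B (4c) ∥ CU A:t4 (9c) ⇒ 9c, clock 43
[6] DMA t6→A (5c) ∥ CU B:t5 (5c) ⇒ 5c, clock 48
[7] DMA t7→B (8c) ∥ CU A:t6 (7c) ⇒ 8c, clock 56
[8] DMA idle ∥ CU B:t7 (2c) ⇒ 2c, clock 58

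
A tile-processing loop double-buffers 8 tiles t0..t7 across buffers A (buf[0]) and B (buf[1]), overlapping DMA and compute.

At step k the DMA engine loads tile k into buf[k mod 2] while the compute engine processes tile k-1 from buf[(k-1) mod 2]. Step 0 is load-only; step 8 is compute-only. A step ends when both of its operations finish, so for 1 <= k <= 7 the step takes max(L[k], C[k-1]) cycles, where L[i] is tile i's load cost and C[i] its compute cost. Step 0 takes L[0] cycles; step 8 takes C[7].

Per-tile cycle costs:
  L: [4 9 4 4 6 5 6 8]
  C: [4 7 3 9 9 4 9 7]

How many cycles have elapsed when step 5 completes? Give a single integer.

[0] DMA t0→A (4c) ∥ CU idle ⇒ 4c, clock 4
[1] DMA t1→B (9c) ∥ CU A:t0 (4c) ⇒ 9c, clock 13
[2] DMA t2→A (4c) ∥ CU B:t1 (7c) ⇒ 7c, clock 20
[3] DMA t3→B (4c) ∥ CU A:t2 (3c) ⇒ 4c, clock 24
[4] DMA t4→A (6c) ∥ CU B:t3 (9c) ⇒ 9c, clock 33
[5] DMA t5→B (5c) ∥ CU A:t4 (9c) ⇒ 9c, clock 42
[6] DMA t6→A (6c) ∥ CU B:t5 (4c) ⇒ 6c, clock 48
[7] DMA t7→B (8c) ∥ CU A:t6 (9c) ⇒ 9c, clock 57
[8] DMA idle ∥ CU B:t7 (7c) ⇒ 7c, clock 64

end_cycle[5] = 42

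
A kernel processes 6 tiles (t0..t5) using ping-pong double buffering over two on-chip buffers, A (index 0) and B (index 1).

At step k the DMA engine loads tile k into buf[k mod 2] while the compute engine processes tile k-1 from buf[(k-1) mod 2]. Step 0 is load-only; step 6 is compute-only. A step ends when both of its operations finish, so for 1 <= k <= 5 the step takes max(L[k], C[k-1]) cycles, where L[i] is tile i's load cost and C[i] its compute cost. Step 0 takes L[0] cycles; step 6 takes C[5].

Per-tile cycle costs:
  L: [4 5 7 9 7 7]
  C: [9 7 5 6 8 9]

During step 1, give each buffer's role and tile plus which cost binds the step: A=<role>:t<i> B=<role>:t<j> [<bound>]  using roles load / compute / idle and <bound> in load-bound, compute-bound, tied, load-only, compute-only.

step 0: L[0]=4 → dur=4, Σ=4 | A=load:t0 B=idle [load-only]
step 1: L[1]=5 C[0]=9 → dur=9, Σ=13 | A=compute:t0 B=load:t1 [compute-bound]
step 2: L[2]=7 C[1]=7 → dur=7, Σ=20 | A=load:t2 B=compute:t1 [tied]
step 3: L[3]=9 C[2]=5 → dur=9, Σ=29 | A=compute:t2 B=load:t3 [load-bound]
step 4: L[4]=7 C[3]=6 → dur=7, Σ=36 | A=load:t4 B=compute:t3 [load-bound]
step 5: L[5]=7 C[4]=8 → dur=8, Σ=44 | A=compute:t4 B=load:t5 [compute-bound]
step 6: C[5]=9 → dur=9, Σ=53 | A=idle B=compute:t5 [compute-only]

step 1: A=compute:t0 B=load:t1 [compute-bound]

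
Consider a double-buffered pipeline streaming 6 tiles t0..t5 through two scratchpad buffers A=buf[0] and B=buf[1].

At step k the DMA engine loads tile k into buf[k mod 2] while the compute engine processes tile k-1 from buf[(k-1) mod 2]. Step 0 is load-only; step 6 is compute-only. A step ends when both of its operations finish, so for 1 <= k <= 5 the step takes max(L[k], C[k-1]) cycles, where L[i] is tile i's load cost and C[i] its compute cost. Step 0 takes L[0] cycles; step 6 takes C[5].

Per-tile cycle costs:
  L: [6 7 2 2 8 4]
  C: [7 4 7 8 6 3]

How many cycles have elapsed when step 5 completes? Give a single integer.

end_cycle[5] = 38

step 0: L[0]=6 → dur=6, Σ=6 | A=load:t0 B=idle [load-only]
step 1: L[1]=7 C[0]=7 → dur=7, Σ=13 | A=compute:t0 B=load:t1 [tied]
step 2: L[2]=2 C[1]=4 → dur=4, Σ=17 | A=load:t2 B=compute:t1 [compute-bound]
step 3: L[3]=2 C[2]=7 → dur=7, Σ=24 | A=compute:t2 B=load:t3 [compute-bound]
step 4: L[4]=8 C[3]=8 → dur=8, Σ=32 | A=load:t4 B=compute:t3 [tied]
step 5: L[5]=4 C[4]=6 → dur=6, Σ=38 | A=compute:t4 B=load:t5 [compute-bound]
step 6: C[5]=3 → dur=3, Σ=41 | A=idle B=compute:t5 [compute-only]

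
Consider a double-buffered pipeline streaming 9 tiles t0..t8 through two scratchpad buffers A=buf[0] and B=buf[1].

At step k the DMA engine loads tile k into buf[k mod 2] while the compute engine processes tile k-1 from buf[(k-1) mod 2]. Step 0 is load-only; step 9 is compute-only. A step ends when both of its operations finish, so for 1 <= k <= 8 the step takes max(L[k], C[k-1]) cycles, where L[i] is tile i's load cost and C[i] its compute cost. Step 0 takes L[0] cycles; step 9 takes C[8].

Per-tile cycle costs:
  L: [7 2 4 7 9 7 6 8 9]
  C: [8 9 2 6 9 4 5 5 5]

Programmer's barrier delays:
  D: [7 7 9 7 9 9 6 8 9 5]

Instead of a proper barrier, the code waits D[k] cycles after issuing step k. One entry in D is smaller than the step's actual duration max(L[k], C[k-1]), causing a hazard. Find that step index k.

hazard at step 1

step 0: need L[0]=7 = 7; D[0]=7 ok
step 1: need max(L[1]=2,C[0]=8) = 8; D[1]=7 SHORT
step 2: need max(L[2]=4,C[1]=9) = 9; D[2]=9 ok
step 3: need max(L[3]=7,C[2]=2) = 7; D[3]=7 ok
step 4: need max(L[4]=9,C[3]=6) = 9; D[4]=9 ok
step 5: need max(L[5]=7,C[4]=9) = 9; D[5]=9 ok
step 6: need max(L[6]=6,C[5]=4) = 6; D[6]=6 ok
step 7: need max(L[7]=8,C[6]=5) = 8; D[7]=8 ok
step 8: need max(L[8]=9,C[7]=5) = 9; D[8]=9 ok
step 9: need C[8]=5 = 5; D[9]=5 ok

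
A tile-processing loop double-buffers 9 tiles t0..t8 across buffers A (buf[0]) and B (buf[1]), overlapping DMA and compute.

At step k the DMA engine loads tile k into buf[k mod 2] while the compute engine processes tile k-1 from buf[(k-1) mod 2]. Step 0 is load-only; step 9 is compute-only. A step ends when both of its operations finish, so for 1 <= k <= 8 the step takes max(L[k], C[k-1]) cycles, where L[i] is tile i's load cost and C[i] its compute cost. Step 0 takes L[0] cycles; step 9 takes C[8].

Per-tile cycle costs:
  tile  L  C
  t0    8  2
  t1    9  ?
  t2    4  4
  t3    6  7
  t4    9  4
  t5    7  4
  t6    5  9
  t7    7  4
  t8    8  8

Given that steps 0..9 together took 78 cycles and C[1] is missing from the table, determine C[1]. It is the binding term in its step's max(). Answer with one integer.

C[1] = 9

step 0: dur = L[0]=8 = 8
step 1: dur = max(L[1]=9, C[0]=2) = 9
step 2: dur = max(L[2]=4, C[1]=?) = C[1]  (unknown; binding)
step 3: dur = max(L[3]=6, C[2]=4) = 6
step 4: dur = max(L[4]=9, C[3]=7) = 9
step 5: dur = max(L[5]=7, C[4]=4) = 7
step 6: dur = max(L[6]=5, C[5]=4) = 5
step 7: dur = max(L[7]=7, C[6]=9) = 9
step 8: dur = max(L[8]=8, C[7]=4) = 8
step 9: dur = C[8]=8 = 8
sum of known step durations = 69
dur[2] = total - known = 78 - 69 = 9
C[1] is the binding max in step 2, so C[1] = dur[2] = 9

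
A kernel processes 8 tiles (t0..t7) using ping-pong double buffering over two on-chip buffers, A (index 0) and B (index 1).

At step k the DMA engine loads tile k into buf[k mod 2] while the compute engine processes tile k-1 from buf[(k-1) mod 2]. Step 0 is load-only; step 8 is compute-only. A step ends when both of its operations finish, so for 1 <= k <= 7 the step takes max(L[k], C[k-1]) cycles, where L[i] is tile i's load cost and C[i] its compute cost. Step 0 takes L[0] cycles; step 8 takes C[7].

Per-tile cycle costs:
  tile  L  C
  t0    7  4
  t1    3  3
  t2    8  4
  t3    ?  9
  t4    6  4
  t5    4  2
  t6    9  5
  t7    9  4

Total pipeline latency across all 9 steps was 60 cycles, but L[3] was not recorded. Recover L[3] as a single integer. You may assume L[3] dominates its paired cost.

L[3] = 6

step 0: dur = L[0]=7 = 7
step 1: dur = max(L[1]=3, C[0]=4) = 4
step 2: dur = max(L[2]=8, C[1]=3) = 8
step 3: dur = max(L[3]=?, C[2]=4) = L[3]  (unknown; binding)
step 4: dur = max(L[4]=6, C[3]=9) = 9
step 5: dur = max(L[5]=4, C[4]=4) = 4
step 6: dur = max(L[6]=9, C[5]=2) = 9
step 7: dur = max(L[7]=9, C[6]=5) = 9
step 8: dur = C[7]=4 = 4
sum of known step durations = 54
dur[3] = total - known = 60 - 54 = 6
L[3] is the binding max in step 3, so L[3] = dur[3] = 6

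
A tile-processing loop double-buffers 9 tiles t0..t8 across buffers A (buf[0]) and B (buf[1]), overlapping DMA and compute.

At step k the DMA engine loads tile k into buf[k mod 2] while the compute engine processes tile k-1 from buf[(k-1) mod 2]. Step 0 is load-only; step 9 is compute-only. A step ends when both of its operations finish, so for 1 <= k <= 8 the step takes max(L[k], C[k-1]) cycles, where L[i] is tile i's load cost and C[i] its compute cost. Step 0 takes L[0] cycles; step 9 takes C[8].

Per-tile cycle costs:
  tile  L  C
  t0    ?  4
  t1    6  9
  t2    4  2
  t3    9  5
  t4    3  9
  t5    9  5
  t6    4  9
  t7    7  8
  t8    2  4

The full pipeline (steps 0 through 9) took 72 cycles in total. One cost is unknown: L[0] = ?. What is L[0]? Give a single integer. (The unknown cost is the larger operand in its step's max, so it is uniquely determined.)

L[0] = 8

step 0 = dur = L[0]=? = L[0]  (unknown; binding)
step 1 = dur = max(L[1]=6, C[0]=4) = 6
step 2 = dur = max(L[2]=4, C[1]=9) = 9
step 3 = dur = max(L[3]=9, C[2]=2) = 9
step 4 = dur = max(L[4]=3, C[3]=5) = 5
step 5 = dur = max(L[5]=9, C[4]=9) = 9
step 6 = dur = max(L[6]=4, C[5]=5) = 5
step 7 = dur = max(L[7]=7, C[6]=9) = 9
step 8 = dur = max(L[8]=2, C[7]=8) = 8
step 9 = dur = C[8]=4 = 4
sum of known step durations = 64
dur[0] = total - known = 72 - 64 = 8
L[0] is the binding max in step 0, so L[0] = dur[0] = 8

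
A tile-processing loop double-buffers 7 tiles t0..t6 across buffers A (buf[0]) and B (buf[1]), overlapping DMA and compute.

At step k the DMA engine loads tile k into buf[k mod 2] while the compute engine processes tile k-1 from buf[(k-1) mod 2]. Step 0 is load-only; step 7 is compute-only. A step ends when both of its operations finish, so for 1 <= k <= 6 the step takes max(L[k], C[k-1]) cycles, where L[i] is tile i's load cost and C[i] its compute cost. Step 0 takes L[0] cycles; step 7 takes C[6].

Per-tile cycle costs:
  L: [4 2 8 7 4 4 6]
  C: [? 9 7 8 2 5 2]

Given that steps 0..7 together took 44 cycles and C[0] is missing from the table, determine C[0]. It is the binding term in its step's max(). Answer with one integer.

step 0 | dur = L[0]=4 = 4
step 1 | dur = max(L[1]=2, C[0]=?) = C[0]  (unknown; binding)
step 2 | dur = max(L[2]=8, C[1]=9) = 9
step 3 | dur = max(L[3]=7, C[2]=7) = 7
step 4 | dur = max(L[4]=4, C[3]=8) = 8
step 5 | dur = max(L[5]=4, C[4]=2) = 4
step 6 | dur = max(L[6]=6, C[5]=5) = 6
step 7 | dur = C[6]=2 = 2
sum of known step durations = 40
dur[1] = total - known = 44 - 40 = 4
C[0] is the binding max in step 1, so C[0] = dur[1] = 4

C[0] = 4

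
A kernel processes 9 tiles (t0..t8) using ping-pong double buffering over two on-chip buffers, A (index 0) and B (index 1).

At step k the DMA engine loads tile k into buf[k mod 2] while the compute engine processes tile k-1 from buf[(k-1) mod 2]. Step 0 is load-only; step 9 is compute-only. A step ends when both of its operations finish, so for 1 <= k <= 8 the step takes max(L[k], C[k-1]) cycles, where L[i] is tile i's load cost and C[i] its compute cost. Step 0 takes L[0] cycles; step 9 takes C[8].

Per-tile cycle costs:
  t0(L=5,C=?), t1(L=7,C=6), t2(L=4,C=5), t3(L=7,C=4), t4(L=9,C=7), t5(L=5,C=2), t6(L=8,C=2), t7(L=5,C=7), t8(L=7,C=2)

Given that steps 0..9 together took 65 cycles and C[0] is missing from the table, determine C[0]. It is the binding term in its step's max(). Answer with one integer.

step 0: dur = L[0]=5 = 5
step 1: dur = max(L[1]=7, C[0]=?) = C[0]  (unknown; binding)
step 2: dur = max(L[2]=4, C[1]=6) = 6
step 3: dur = max(L[3]=7, C[2]=5) = 7
step 4: dur = max(L[4]=9, C[3]=4) = 9
step 5: dur = max(L[5]=5, C[4]=7) = 7
step 6: dur = max(L[6]=8, C[5]=2) = 8
step 7: dur = max(L[7]=5, C[6]=2) = 5
step 8: dur = max(L[8]=7, C[7]=7) = 7
step 9: dur = C[8]=2 = 2
sum of known step durations = 56
dur[1] = total - known = 65 - 56 = 9
C[0] is the binding max in step 1, so C[0] = dur[1] = 9

C[0] = 9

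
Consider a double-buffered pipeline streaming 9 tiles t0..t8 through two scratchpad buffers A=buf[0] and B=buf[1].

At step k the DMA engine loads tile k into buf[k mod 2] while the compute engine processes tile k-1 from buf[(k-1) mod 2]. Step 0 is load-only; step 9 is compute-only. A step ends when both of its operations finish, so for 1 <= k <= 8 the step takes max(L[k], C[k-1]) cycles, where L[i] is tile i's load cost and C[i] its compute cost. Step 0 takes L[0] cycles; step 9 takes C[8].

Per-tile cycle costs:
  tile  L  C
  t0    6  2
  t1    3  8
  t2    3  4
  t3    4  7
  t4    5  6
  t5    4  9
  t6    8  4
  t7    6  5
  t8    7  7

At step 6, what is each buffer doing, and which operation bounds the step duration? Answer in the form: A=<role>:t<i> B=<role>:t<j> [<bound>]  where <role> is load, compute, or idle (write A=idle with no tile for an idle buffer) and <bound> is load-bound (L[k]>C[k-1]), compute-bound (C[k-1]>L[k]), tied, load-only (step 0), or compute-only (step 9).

step 6: A=load:t6 B=compute:t5 [compute-bound]

k=0 load=t0/6c comp=- wait=6 total=6
k=1 load=t1/3c comp=t0/2c wait=3 total=9
k=2 load=t2/3c comp=t1/8c wait=8 total=17
k=3 load=t3/4c comp=t2/4c wait=4 total=21
k=4 load=t4/5c comp=t3/7c wait=7 total=28
k=5 load=t5/4c comp=t4/6c wait=6 total=34
k=6 load=t6/8c comp=t5/9c wait=9 total=43
k=7 load=t7/6c comp=t6/4c wait=6 total=49
k=8 load=t8/7c comp=t7/5c wait=7 total=56
k=9 load=- comp=t8/7c wait=7 total=63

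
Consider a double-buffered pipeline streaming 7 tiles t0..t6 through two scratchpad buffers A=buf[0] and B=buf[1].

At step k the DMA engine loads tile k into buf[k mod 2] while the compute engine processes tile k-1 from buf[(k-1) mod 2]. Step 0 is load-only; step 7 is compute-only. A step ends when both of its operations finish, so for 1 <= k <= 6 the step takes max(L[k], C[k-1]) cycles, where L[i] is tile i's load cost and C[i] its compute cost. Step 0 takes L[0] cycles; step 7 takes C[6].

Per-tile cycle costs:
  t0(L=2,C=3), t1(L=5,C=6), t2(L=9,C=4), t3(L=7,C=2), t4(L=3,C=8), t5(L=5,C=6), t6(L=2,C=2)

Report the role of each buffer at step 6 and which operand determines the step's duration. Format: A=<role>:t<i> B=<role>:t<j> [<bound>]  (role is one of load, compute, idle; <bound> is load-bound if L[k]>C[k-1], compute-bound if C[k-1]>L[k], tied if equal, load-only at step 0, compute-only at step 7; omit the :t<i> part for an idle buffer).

step 6: A=load:t6 B=compute:t5 [compute-bound]

[0] DMA t0→A (2c) ∥ CU idle ⇒ 2c, clock 2
[1] DMA t1→B (5c) ∥ CU A:t0 (3c) ⇒ 5c, clock 7
[2] DMA t2→A (9c) ∥ CU B:t1 (6c) ⇒ 9c, clock 16
[3] DMA t3→B (7c) ∥ CU A:t2 (4c) ⇒ 7c, clock 23
[4] DMA t4→A (3c) ∥ CU B:t3 (2c) ⇒ 3c, clock 26
[5] DMA t5→B (5c) ∥ CU A:t4 (8c) ⇒ 8c, clock 34
[6] DMA t6→A (2c) ∥ CU B:t5 (6c) ⇒ 6c, clock 40
[7] DMA idle ∥ CU A:t6 (2c) ⇒ 2c, clock 42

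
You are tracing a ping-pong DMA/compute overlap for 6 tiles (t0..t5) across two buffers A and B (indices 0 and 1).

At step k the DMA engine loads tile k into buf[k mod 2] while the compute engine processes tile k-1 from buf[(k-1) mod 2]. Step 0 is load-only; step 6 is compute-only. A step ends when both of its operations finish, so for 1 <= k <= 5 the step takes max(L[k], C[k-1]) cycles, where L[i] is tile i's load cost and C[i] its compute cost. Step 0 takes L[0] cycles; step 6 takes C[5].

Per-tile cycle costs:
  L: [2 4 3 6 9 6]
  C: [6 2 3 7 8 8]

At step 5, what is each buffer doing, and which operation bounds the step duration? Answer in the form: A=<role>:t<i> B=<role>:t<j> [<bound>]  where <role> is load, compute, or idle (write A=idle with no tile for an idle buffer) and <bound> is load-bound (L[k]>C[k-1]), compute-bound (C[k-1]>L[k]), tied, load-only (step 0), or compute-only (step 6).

step 5: A=compute:t4 B=load:t5 [compute-bound]

step 0: L[0]=2 → dur=2, Σ=2 | A=load:t0 B=idle [load-only]
step 1: L[1]=4 C[0]=6 → dur=6, Σ=8 | A=compute:t0 B=load:t1 [compute-bound]
step 2: L[2]=3 C[1]=2 → dur=3, Σ=11 | A=load:t2 B=compute:t1 [load-bound]
step 3: L[3]=6 C[2]=3 → dur=6, Σ=17 | A=compute:t2 B=load:t3 [load-bound]
step 4: L[4]=9 C[3]=7 → dur=9, Σ=26 | A=load:t4 B=compute:t3 [load-bound]
step 5: L[5]=6 C[4]=8 → dur=8, Σ=34 | A=compute:t4 B=load:t5 [compute-bound]
step 6: C[5]=8 → dur=8, Σ=42 | A=idle B=compute:t5 [compute-only]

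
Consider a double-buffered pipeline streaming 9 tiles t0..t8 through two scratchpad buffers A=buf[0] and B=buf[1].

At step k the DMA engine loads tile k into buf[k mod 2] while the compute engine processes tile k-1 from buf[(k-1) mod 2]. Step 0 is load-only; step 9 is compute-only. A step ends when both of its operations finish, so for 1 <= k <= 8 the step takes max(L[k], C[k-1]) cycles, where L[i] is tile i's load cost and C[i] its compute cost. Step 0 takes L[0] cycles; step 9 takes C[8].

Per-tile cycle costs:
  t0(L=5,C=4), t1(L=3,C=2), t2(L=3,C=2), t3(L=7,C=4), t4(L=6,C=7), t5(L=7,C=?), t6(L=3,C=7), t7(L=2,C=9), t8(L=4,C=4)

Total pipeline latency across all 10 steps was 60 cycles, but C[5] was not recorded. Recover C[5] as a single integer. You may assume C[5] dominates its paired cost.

step 0 = dur = L[0]=5 = 5
step 1 = dur = max(L[1]=3, C[0]=4) = 4
step 2 = dur = max(L[2]=3, C[1]=2) = 3
step 3 = dur = max(L[3]=7, C[2]=2) = 7
step 4 = dur = max(L[4]=6, C[3]=4) = 6
step 5 = dur = max(L[5]=7, C[4]=7) = 7
step 6 = dur = max(L[6]=3, C[5]=?) = C[5]  (unknown; binding)
step 7 = dur = max(L[7]=2, C[6]=7) = 7
step 8 = dur = max(L[8]=4, C[7]=9) = 9
step 9 = dur = C[8]=4 = 4
sum of known step durations = 52
dur[6] = total - known = 60 - 52 = 8
C[5] is the binding max in step 6, so C[5] = dur[6] = 8

C[5] = 8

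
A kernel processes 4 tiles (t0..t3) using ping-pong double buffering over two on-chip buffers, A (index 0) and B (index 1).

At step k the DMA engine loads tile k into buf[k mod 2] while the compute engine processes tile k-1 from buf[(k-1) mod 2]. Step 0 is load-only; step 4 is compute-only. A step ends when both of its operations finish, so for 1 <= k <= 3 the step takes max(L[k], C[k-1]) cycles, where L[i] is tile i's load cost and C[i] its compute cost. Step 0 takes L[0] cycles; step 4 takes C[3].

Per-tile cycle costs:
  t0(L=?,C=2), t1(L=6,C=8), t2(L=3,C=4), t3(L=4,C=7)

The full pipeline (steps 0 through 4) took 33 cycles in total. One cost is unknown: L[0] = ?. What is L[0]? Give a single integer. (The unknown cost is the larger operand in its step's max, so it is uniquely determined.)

step 0 → dur = L[0]=? = L[0]  (unknown; binding)
step 1 → dur = max(L[1]=6, C[0]=2) = 6
step 2 → dur = max(L[2]=3, C[1]=8) = 8
step 3 → dur = max(L[3]=4, C[2]=4) = 4
step 4 → dur = C[3]=7 = 7
sum of known step durations = 25
dur[0] = total - known = 33 - 25 = 8
L[0] is the binding max in step 0, so L[0] = dur[0] = 8

L[0] = 8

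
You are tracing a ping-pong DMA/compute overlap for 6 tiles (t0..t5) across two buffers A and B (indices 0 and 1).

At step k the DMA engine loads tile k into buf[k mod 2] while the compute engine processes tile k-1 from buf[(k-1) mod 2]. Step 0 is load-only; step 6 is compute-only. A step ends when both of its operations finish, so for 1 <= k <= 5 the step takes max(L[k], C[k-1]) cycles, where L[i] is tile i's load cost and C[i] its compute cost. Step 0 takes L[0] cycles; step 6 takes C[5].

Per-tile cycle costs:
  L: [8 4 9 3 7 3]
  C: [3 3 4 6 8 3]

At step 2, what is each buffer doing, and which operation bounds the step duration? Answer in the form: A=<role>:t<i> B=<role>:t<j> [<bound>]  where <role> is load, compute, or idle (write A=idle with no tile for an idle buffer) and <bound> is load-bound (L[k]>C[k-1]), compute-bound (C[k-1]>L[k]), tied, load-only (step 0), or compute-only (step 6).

step 2: A=load:t2 B=compute:t1 [load-bound]

step 0: L[0]=8 → dur=8, Σ=8 | A=load:t0 B=idle [load-only]
step 1: L[1]=4 C[0]=3 → dur=4, Σ=12 | A=compute:t0 B=load:t1 [load-bound]
step 2: L[2]=9 C[1]=3 → dur=9, Σ=21 | A=load:t2 B=compute:t1 [load-bound]
step 3: L[3]=3 C[2]=4 → dur=4, Σ=25 | A=compute:t2 B=load:t3 [compute-bound]
step 4: L[4]=7 C[3]=6 → dur=7, Σ=32 | A=load:t4 B=compute:t3 [load-bound]
step 5: L[5]=3 C[4]=8 → dur=8, Σ=40 | A=compute:t4 B=load:t5 [compute-bound]
step 6: C[5]=3 → dur=3, Σ=43 | A=idle B=compute:t5 [compute-only]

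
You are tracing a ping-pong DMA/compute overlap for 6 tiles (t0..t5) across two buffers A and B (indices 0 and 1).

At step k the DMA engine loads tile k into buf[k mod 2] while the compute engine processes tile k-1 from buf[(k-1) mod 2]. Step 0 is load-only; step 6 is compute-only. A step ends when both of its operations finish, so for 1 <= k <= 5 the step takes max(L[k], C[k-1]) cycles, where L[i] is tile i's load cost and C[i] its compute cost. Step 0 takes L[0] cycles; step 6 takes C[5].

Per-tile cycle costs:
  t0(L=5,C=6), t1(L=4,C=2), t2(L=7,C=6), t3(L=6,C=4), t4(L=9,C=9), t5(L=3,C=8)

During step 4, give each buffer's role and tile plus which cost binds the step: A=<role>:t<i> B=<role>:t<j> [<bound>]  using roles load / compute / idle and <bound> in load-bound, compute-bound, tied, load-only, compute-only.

step 4: A=load:t4 B=compute:t3 [load-bound]

  0. 5=5c; end=5; A:t0 B:-
  1. max(4,6)=6c; end=11; A:t0 B:t1
  2. max(7,2)=7c; end=18; A:t2 B:t1
  3. max(6,6)=6c; end=24; A:t2 B:t3
  4. max(9,4)=9c; end=33; A:t4 B:t3
  5. max(3,9)=9c; end=42; A:t4 B:t5
  6. 8=8c; end=50; A:t4 B:t5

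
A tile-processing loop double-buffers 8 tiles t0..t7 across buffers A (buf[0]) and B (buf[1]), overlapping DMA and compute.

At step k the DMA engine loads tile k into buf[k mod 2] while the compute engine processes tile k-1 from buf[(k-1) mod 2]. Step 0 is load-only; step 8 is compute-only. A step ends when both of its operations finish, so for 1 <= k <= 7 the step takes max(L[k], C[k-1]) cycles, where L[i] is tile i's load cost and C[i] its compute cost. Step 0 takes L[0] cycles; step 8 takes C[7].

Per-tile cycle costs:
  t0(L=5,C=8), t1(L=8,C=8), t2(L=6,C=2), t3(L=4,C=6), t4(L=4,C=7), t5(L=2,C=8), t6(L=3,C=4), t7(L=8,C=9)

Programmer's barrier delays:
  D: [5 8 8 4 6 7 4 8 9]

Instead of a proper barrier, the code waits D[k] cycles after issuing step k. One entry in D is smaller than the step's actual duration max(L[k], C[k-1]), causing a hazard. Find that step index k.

step 0: need L[0]=5 = 5; D[0]=5 ok
step 1: need max(L[1]=8,C[0]=8) = 8; D[1]=8 ok
step 2: need max(L[2]=6,C[1]=8) = 8; D[2]=8 ok
step 3: need max(L[3]=4,C[2]=2) = 4; D[3]=4 ok
step 4: need max(L[4]=4,C[3]=6) = 6; D[4]=6 ok
step 5: need max(L[5]=2,C[4]=7) = 7; D[5]=7 ok
step 6: need max(L[6]=3,C[5]=8) = 8; D[6]=4 SHORT
step 7: need max(L[7]=8,C[6]=4) = 8; D[7]=8 ok
step 8: need C[7]=9 = 9; D[8]=9 ok

hazard at step 6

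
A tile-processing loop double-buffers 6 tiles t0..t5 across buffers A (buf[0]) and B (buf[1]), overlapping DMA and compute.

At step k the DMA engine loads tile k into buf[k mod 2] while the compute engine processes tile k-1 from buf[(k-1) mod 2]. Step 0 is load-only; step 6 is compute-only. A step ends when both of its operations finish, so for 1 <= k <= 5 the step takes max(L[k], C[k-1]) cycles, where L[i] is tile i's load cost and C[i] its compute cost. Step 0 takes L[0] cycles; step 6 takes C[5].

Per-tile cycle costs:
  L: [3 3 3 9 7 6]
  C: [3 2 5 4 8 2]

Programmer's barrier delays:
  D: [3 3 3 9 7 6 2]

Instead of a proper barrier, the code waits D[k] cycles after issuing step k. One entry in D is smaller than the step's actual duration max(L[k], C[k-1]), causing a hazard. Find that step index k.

hazard at step 5

[0] required=L[0]=3=3 vs D=3 ok
[1] required=max(L[1]=3,C[0]=3)=3 vs D=3 ok
[2] required=max(L[2]=3,C[1]=2)=3 vs D=3 ok
[3] required=max(L[3]=9,C[2]=5)=9 vs D=9 ok
[4] required=max(L[4]=7,C[3]=4)=7 vs D=7 ok
[5] required=max(L[5]=6,C[4]=8)=8 vs D=6 SHORT
[6] required=C[5]=2=2 vs D=2 ok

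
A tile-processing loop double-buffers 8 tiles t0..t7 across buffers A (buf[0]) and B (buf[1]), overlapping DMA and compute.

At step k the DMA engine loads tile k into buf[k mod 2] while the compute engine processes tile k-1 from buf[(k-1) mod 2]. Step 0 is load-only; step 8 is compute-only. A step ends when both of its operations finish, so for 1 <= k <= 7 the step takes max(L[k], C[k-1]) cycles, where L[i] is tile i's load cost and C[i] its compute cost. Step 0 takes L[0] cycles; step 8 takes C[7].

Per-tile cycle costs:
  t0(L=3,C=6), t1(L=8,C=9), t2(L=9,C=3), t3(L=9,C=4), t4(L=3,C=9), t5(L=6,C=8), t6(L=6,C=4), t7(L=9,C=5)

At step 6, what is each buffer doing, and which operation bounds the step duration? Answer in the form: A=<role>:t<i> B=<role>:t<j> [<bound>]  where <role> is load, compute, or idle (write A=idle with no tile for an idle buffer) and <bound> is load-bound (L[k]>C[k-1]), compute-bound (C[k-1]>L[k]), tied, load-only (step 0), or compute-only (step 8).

k=0 load=t0/3c comp=- wait=3 total=3
k=1 load=t1/8c comp=t0/6c wait=8 total=11
k=2 load=t2/9c comp=t1/9c wait=9 total=20
k=3 load=t3/9c comp=t2/3c wait=9 total=29
k=4 load=t4/3c comp=t3/4c wait=4 total=33
k=5 load=t5/6c comp=t4/9c wait=9 total=42
k=6 load=t6/6c comp=t5/8c wait=8 total=50
k=7 load=t7/9c comp=t6/4c wait=9 total=59
k=8 load=- comp=t7/5c wait=5 total=64

step 6: A=load:t6 B=compute:t5 [compute-bound]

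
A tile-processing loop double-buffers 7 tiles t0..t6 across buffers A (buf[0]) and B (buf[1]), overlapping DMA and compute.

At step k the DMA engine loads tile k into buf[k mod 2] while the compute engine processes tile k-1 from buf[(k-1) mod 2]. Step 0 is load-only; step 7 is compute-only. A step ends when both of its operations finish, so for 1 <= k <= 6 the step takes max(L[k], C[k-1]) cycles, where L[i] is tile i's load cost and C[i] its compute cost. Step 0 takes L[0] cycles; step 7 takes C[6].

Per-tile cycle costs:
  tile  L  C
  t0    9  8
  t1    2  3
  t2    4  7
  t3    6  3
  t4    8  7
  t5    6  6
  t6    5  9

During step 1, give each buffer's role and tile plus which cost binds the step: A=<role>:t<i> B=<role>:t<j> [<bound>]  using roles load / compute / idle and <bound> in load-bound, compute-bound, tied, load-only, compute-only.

step 1: A=compute:t0 B=load:t1 [compute-bound]

step 0: L[0]=9 → dur=9, Σ=9 | A=load:t0 B=idle [load-only]
step 1: L[1]=2 C[0]=8 → dur=8, Σ=17 | A=compute:t0 B=load:t1 [compute-bound]
step 2: L[2]=4 C[1]=3 → dur=4, Σ=21 | A=load:t2 B=compute:t1 [load-bound]
step 3: L[3]=6 C[2]=7 → dur=7, Σ=28 | A=compute:t2 B=load:t3 [compute-bound]
step 4: L[4]=8 C[3]=3 → dur=8, Σ=36 | A=load:t4 B=compute:t3 [load-bound]
step 5: L[5]=6 C[4]=7 → dur=7, Σ=43 | A=compute:t4 B=load:t5 [compute-bound]
step 6: L[6]=5 C[5]=6 → dur=6, Σ=49 | A=load:t6 B=compute:t5 [compute-bound]
step 7: C[6]=9 → dur=9, Σ=58 | A=compute:t6 B=idle [compute-only]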